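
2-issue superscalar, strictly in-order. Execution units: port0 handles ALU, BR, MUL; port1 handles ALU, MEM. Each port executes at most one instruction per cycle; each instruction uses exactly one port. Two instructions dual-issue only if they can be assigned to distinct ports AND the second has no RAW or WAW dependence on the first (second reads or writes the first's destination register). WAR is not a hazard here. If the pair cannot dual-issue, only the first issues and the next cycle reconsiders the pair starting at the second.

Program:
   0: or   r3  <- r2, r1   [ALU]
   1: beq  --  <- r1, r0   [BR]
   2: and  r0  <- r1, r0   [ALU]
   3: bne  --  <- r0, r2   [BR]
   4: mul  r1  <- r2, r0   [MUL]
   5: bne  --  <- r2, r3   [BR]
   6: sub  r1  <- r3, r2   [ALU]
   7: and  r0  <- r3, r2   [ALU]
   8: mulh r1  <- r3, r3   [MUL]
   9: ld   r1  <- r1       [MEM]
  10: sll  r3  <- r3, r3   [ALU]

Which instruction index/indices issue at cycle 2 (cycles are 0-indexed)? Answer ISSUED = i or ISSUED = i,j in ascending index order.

ISSUED = 3

0. or.ALU;beq.BR @i0,i1  | pair
1. and.ALU @i2  | RAW r0
2. bne.BR @i3  | no-port BR/MUL
3. mul.MUL @i4  | no-port MUL/BR
4. bne.BR;sub.ALU @i5,i6  | pair
5. and.ALU;mulh.MUL @i7,i8  | pair
6. ld.MEM;sll.ALU @i9,i10  | pair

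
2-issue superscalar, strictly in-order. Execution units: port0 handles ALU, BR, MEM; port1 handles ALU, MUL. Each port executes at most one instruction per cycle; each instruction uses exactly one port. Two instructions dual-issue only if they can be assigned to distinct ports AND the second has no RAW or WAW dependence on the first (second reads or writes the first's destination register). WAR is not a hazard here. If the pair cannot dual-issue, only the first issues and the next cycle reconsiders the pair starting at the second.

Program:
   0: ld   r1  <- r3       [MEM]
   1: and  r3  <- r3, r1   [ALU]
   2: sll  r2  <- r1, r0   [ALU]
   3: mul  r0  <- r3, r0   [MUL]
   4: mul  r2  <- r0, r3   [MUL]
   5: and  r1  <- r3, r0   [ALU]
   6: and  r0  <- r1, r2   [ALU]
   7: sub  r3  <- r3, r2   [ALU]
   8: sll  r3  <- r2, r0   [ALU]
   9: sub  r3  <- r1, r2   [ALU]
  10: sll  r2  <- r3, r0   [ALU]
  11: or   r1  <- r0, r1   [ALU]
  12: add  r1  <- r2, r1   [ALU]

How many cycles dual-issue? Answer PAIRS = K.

t=0 i0:ld.MEM ; RAW r1
t=1 i1&i2:and.ALU;sll.ALU ; pair
t=2 i3:mul.MUL ; no-port MUL/MUL
t=3 i4&i5:mul.MUL;and.ALU ; pair
t=4 i6&i7:and.ALU;sub.ALU ; pair
t=5 i8:sll.ALU ; WAW r3
t=6 i9:sub.ALU ; RAW r3
t=7 i10&i11:sll.ALU;or.ALU ; pair
t=8 i12:add.ALU ; tail

PAIRS = 4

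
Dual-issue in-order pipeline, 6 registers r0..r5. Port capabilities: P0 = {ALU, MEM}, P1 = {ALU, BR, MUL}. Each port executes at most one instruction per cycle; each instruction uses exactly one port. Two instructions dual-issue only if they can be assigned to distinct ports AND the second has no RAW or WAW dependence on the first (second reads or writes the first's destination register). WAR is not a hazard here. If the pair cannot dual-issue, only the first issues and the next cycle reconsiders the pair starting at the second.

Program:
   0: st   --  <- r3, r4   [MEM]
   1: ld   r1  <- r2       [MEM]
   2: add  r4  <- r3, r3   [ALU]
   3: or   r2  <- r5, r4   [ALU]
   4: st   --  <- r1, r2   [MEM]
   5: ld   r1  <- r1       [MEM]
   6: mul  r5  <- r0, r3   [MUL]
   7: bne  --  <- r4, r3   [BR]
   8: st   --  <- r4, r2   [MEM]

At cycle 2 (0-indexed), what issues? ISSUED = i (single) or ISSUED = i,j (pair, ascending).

ISSUED = 3

c0: i0 st.MEM  no-port MEM/MEM
c1: i1,i2 ld.MEM/add.ALU  dual
c2: i3 or.ALU  RAW r2
c3: i4 st.MEM  no-port MEM/MEM
c4: i5,i6 ld.MEM/mul.MUL  dual
c5: i7,i8 bne.BR/st.MEM  dual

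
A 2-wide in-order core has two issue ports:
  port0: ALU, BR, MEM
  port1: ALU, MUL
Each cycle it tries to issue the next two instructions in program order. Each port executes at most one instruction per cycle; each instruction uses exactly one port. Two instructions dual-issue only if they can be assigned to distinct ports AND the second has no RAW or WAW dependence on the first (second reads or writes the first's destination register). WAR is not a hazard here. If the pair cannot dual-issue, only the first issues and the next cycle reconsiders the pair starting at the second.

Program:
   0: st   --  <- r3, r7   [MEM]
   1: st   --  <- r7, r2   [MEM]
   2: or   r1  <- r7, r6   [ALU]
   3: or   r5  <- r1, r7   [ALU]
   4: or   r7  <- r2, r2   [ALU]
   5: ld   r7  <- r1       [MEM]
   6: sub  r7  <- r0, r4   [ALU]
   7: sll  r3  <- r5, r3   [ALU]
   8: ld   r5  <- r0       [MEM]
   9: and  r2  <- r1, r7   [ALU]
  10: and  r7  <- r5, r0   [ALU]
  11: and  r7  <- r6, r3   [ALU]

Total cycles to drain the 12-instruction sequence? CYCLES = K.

t=0 i0:st.MEM ; no-port MEM/MEM
t=1 i1,i2:st.MEM/or.ALU ; 2-wide
t=2 i3,i4:or.ALU/or.ALU ; 2-wide
t=3 i5:ld.MEM ; WAW r7
t=4 i6,i7:sub.ALU/sll.ALU ; 2-wide
t=5 i8,i9:ld.MEM/and.ALU ; 2-wide
t=6 i10:and.ALU ; WAW r7
t=7 i11:and.ALU ; tail

CYCLES = 8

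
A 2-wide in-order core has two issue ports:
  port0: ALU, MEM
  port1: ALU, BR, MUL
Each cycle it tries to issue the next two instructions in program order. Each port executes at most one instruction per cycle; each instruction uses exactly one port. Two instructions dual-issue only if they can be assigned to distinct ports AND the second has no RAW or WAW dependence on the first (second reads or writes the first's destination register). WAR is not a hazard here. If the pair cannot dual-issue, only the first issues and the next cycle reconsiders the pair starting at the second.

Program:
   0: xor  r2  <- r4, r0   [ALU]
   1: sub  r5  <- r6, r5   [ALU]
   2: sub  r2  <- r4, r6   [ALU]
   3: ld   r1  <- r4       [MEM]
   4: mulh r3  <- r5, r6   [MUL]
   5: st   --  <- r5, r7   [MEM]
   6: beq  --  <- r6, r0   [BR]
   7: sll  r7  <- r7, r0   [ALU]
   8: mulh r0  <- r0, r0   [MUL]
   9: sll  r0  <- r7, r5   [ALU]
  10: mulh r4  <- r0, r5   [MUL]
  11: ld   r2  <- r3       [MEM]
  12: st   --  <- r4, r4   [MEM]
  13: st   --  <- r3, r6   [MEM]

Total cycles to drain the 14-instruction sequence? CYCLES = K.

CYCLES = 9

#0 head=0: xor.ALU sub.ALU i0/i1 2-wide
#1 head=2: sub.ALU ld.MEM i2/i3 2-wide
#2 head=4: mulh.MUL st.MEM i4/i5 2-wide
#3 head=6: beq.BR sll.ALU i6/i7 2-wide
#4 head=8: mulh.MUL i8 WAW r0
#5 head=9: sll.ALU i9 RAW r0
#6 head=10: mulh.MUL ld.MEM i10/i11 2-wide
#7 head=12: st.MEM i12 no-port MEM/MEM
#8 head=13: st.MEM i13 tail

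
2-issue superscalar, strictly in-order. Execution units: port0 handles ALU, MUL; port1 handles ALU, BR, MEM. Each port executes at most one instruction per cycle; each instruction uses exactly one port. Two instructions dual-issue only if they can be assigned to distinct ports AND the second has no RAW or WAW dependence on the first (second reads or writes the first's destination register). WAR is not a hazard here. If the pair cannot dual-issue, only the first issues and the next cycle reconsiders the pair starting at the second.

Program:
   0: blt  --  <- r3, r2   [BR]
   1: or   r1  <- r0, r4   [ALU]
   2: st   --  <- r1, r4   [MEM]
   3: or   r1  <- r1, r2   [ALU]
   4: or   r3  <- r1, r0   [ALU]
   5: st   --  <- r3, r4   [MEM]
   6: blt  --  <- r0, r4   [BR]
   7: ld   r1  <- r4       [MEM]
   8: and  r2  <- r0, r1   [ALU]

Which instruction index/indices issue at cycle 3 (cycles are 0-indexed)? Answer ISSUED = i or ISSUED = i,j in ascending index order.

ISSUED = 5

#0 head=0: blt+or i0,i1 pair
#1 head=2: st+or i2,i3 pair
#2 head=4: or i4 RAW r3
#3 head=5: st i5 no-port MEM/BR
#4 head=6: blt i6 no-port BR/MEM
#5 head=7: ld i7 RAW r1
#6 head=8: and i8 tail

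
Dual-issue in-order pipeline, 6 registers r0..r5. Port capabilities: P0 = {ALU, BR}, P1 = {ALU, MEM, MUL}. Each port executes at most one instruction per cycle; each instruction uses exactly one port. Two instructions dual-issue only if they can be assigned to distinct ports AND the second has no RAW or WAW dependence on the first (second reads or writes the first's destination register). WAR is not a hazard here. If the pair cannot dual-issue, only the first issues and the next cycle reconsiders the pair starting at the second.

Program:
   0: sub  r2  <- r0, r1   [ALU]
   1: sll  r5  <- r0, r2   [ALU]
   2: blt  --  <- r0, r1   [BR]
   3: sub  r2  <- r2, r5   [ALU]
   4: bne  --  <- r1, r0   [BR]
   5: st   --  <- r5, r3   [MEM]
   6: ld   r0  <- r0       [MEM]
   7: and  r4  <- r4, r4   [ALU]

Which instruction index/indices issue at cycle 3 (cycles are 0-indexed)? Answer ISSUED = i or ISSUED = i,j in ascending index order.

ISSUED = 5

c0: i0 sub  RAW r2
c1: i1+i2 sll;blt  pair
c2: i3+i4 sub;bne  pair
c3: i5 st  no-port MEM/MEM
c4: i6+i7 ld;and  pair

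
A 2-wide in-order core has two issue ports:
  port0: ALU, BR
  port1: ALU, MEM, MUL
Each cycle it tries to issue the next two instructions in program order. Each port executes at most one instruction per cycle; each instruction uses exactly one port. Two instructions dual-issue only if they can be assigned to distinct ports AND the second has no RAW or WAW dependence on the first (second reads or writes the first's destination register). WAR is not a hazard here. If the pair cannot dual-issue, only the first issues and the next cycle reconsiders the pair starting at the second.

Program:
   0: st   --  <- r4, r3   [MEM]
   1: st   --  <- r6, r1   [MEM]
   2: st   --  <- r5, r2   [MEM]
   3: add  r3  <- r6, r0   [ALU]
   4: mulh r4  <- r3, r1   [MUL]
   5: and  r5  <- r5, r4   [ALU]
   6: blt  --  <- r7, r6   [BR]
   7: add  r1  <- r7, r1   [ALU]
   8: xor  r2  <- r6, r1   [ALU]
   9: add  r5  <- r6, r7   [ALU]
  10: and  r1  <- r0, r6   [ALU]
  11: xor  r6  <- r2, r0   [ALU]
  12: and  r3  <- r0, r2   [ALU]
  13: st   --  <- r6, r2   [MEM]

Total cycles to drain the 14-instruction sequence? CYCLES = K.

[0] i0  st  -- no-port MEM/MEM
[1] i1  st  -- no-port MEM/MEM
[2] i2+i3  st/add  -- pair
[3] i4  mulh  -- RAW r4
[4] i5+i6  and/blt  -- pair
[5] i7  add  -- RAW r1
[6] i8+i9  xor/add  -- pair
[7] i10+i11  and/xor  -- pair
[8] i12+i13  and/st  -- pair

CYCLES = 9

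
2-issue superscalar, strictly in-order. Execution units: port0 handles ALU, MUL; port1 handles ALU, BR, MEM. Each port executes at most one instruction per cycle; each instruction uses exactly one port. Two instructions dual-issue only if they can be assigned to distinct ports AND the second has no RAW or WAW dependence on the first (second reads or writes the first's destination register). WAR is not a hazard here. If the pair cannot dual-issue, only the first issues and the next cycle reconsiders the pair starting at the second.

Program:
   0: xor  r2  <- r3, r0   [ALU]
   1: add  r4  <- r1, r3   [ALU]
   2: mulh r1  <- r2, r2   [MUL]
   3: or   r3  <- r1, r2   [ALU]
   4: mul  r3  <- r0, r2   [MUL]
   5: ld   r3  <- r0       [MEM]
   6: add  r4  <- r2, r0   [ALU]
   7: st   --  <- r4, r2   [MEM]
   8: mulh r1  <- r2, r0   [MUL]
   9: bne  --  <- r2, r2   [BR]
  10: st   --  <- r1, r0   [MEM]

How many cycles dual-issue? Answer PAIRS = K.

[0] i0,i1  xor.ALU;add.ALU  -- 2-wide
[1] i2  mulh.MUL  -- RAW r1
[2] i3  or.ALU  -- WAW r3
[3] i4  mul.MUL  -- WAW r3
[4] i5,i6  ld.MEM;add.ALU  -- 2-wide
[5] i7,i8  st.MEM;mulh.MUL  -- 2-wide
[6] i9  bne.BR  -- no-port BR/MEM
[7] i10  st.MEM  -- tail

PAIRS = 3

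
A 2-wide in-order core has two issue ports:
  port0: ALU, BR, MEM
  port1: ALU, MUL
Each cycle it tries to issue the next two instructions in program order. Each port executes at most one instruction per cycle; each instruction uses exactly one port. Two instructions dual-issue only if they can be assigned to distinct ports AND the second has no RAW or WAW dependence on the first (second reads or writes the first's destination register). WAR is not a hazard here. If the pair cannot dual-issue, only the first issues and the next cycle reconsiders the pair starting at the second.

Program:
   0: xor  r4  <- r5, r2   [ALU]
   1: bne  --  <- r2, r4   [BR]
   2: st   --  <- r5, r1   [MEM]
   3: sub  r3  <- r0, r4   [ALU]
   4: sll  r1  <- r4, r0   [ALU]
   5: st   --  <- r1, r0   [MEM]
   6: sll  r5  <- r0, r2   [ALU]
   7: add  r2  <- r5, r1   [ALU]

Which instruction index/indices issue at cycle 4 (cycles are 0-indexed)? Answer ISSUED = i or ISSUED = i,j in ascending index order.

ISSUED = 5,6

[0] i0  xor  -- RAW r4
[1] i1  bne  -- no-port BR/MEM
[2] i2+i3  st/sub  -- 2-wide
[3] i4  sll  -- RAW r1
[4] i5+i6  st/sll  -- 2-wide
[5] i7  add  -- tail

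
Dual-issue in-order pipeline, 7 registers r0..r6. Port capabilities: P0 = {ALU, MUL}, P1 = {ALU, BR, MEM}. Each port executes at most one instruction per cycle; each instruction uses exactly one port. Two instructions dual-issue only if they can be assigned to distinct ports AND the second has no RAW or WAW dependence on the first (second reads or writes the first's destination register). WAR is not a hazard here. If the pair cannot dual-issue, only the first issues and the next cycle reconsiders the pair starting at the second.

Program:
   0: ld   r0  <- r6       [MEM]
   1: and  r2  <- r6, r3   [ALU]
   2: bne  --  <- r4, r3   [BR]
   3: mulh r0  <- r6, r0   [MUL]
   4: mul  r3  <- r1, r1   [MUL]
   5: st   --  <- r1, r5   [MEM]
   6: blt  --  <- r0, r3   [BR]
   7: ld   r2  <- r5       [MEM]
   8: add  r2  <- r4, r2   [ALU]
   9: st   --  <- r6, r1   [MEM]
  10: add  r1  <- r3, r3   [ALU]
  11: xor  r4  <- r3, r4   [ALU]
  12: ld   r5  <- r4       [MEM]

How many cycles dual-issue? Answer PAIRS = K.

PAIRS = 5

[0] i0/i1  ld and  -- 2-wide
[1] i2/i3  bne mulh  -- 2-wide
[2] i4/i5  mul st  -- 2-wide
[3] i6  blt  -- no-port BR/MEM
[4] i7  ld  -- RAW+WAW r2
[5] i8/i9  add st  -- 2-wide
[6] i10/i11  add xor  -- 2-wide
[7] i12  ld  -- tail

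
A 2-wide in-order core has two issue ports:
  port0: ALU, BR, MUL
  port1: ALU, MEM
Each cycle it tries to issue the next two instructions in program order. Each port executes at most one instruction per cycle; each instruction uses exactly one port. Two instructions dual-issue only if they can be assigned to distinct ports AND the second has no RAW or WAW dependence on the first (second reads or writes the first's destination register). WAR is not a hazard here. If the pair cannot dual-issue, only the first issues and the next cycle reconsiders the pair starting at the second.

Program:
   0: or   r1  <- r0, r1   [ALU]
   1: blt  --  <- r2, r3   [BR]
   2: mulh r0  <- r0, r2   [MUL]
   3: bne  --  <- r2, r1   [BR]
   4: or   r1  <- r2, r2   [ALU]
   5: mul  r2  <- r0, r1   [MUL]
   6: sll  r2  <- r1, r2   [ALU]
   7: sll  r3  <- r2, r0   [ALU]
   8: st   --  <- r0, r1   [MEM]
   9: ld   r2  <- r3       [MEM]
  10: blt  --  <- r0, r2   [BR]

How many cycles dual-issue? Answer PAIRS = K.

t=0 i0&i1:or+blt ; pair
t=1 i2:mulh ; no-port MUL/BR
t=2 i3&i4:bne+or ; pair
t=3 i5:mul ; RAW+WAW r2
t=4 i6:sll ; RAW r2
t=5 i7&i8:sll+st ; pair
t=6 i9:ld ; RAW r2
t=7 i10:blt ; tail

PAIRS = 3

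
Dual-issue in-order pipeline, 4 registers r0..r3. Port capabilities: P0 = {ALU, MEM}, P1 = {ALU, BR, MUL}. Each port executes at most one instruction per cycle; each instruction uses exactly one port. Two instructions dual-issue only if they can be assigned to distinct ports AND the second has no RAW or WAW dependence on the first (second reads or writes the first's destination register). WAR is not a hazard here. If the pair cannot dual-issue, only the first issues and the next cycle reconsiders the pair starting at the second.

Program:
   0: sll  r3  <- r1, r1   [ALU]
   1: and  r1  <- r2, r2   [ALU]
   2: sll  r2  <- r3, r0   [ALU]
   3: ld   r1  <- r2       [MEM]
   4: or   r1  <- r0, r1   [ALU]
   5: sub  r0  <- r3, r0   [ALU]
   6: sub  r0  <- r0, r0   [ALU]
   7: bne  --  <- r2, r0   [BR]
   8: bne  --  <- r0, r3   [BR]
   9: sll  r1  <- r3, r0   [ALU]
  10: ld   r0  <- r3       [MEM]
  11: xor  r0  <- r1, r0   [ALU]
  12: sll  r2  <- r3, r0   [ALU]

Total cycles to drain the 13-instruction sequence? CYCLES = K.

CYCLES = 10

t=0 i0&i1:sll;and ; 2-wide
t=1 i2:sll ; RAW r2
t=2 i3:ld ; RAW+WAW r1
t=3 i4&i5:or;sub ; 2-wide
t=4 i6:sub ; RAW r0
t=5 i7:bne ; no-port BR/BR
t=6 i8&i9:bne;sll ; 2-wide
t=7 i10:ld ; RAW+WAW r0
t=8 i11:xor ; RAW r0
t=9 i12:sll ; tail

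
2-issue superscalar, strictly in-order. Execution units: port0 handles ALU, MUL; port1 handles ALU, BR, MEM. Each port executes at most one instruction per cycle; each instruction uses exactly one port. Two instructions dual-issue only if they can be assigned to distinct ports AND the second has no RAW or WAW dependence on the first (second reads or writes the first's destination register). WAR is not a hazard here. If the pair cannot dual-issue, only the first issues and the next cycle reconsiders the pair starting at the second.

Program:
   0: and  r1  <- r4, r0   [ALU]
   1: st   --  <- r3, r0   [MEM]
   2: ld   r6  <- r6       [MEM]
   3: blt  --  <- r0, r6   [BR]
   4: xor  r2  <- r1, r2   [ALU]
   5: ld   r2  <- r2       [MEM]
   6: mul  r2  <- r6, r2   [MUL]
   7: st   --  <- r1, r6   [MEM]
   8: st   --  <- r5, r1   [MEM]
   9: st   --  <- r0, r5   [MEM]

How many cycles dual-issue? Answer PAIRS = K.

#0 head=0: and.ALU;st.MEM i0,i1 2-wide
#1 head=2: ld.MEM i2 no-port MEM/BR
#2 head=3: blt.BR;xor.ALU i3,i4 2-wide
#3 head=5: ld.MEM i5 RAW+WAW r2
#4 head=6: mul.MUL;st.MEM i6,i7 2-wide
#5 head=8: st.MEM i8 no-port MEM/MEM
#6 head=9: st.MEM i9 tail

PAIRS = 3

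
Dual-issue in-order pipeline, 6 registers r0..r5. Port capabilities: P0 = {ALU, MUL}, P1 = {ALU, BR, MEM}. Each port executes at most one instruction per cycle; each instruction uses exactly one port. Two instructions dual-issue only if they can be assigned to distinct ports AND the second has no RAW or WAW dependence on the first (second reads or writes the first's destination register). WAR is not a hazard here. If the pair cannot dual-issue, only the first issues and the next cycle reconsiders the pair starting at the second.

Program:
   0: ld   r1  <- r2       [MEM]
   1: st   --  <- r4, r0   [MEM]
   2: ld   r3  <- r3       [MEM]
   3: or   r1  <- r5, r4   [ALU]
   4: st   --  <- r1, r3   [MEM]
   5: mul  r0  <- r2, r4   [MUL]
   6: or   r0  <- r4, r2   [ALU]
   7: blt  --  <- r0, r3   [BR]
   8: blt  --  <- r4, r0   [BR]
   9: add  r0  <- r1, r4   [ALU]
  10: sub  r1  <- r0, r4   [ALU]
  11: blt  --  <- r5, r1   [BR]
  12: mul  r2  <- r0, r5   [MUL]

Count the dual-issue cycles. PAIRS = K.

PAIRS = 4

  cy0 -> i0 (ld.MEM) no-port MEM/MEM
  cy1 -> i1 (st.MEM) no-port MEM/MEM
  cy2 -> i2/i3 (ld.MEM+or.ALU) pair
  cy3 -> i4/i5 (st.MEM+mul.MUL) pair
  cy4 -> i6 (or.ALU) RAW r0
  cy5 -> i7 (blt.BR) no-port BR/BR
  cy6 -> i8/i9 (blt.BR+add.ALU) pair
  cy7 -> i10 (sub.ALU) RAW r1
  cy8 -> i11/i12 (blt.BR+mul.MUL) pair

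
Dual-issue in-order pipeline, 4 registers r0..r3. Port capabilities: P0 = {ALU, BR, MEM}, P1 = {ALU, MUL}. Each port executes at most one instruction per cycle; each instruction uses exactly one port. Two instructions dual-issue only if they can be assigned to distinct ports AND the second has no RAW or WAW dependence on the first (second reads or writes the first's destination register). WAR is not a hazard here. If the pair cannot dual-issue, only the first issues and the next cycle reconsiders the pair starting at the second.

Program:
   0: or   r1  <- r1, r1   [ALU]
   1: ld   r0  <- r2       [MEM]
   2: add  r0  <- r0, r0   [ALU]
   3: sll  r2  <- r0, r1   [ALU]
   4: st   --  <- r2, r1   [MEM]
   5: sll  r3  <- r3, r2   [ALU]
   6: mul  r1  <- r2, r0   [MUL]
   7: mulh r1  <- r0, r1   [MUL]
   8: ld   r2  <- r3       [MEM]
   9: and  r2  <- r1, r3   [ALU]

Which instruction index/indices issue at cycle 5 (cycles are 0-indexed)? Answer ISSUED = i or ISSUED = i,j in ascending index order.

ISSUED = 7,8

#0 head=0: or+ld i0+i1 2-wide
#1 head=2: add i2 RAW r0
#2 head=3: sll i3 RAW r2
#3 head=4: st+sll i4+i5 2-wide
#4 head=6: mul i6 no-port MUL/MUL
#5 head=7: mulh+ld i7+i8 2-wide
#6 head=9: and i9 tail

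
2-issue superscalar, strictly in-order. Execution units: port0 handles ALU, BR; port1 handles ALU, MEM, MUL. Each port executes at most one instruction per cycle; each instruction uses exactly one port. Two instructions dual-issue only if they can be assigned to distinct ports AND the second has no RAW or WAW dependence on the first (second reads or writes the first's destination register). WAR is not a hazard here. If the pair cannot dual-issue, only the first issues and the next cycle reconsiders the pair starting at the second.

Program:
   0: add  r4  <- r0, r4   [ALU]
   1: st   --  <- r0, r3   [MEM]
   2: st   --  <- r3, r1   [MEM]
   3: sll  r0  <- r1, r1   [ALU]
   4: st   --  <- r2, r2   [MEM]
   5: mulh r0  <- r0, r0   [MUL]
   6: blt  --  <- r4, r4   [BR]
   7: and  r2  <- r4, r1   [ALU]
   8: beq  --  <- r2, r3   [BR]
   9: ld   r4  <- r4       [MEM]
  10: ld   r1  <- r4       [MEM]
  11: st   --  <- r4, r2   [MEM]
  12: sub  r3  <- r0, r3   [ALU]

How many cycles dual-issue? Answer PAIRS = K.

PAIRS = 5

t=0 i0&i1:add/st ; dual
t=1 i2&i3:st/sll ; dual
t=2 i4:st ; no-port MEM/MUL
t=3 i5&i6:mulh/blt ; dual
t=4 i7:and ; RAW r2
t=5 i8&i9:beq/ld ; dual
t=6 i10:ld ; no-port MEM/MEM
t=7 i11&i12:st/sub ; dual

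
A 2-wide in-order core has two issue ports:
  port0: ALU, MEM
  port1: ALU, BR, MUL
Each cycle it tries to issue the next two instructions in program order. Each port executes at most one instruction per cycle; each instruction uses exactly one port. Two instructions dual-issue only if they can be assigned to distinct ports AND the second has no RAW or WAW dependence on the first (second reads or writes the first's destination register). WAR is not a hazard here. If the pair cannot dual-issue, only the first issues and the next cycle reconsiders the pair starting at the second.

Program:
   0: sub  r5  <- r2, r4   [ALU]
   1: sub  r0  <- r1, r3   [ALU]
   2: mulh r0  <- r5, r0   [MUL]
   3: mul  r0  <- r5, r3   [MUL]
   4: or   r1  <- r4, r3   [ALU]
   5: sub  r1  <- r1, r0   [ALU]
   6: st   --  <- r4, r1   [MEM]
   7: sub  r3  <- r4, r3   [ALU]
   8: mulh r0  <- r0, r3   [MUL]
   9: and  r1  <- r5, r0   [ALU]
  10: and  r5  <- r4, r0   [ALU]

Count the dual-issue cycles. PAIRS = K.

#0 head=0: sub/sub i0/i1 2-wide
#1 head=2: mulh i2 no-port MUL/MUL
#2 head=3: mul/or i3/i4 2-wide
#3 head=5: sub i5 RAW r1
#4 head=6: st/sub i6/i7 2-wide
#5 head=8: mulh i8 RAW r0
#6 head=9: and/and i9/i10 2-wide

PAIRS = 4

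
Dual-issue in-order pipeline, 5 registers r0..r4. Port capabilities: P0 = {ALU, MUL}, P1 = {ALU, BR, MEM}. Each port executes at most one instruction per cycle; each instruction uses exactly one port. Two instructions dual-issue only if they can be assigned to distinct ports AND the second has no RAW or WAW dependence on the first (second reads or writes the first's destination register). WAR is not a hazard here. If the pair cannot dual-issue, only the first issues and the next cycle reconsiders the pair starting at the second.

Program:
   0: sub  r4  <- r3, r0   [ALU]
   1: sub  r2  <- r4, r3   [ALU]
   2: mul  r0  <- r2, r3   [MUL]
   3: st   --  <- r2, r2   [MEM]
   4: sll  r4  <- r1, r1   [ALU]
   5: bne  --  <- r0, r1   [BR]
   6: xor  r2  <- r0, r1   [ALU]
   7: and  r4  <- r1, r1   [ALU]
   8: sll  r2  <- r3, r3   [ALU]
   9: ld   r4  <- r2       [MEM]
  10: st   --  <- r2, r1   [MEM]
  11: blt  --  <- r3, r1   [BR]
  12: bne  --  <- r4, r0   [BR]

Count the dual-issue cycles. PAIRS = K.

t=0 i0:sub ; RAW r4
t=1 i1:sub ; RAW r2
t=2 i2,i3:mul;st ; dual
t=3 i4,i5:sll;bne ; dual
t=4 i6,i7:xor;and ; dual
t=5 i8:sll ; RAW r2
t=6 i9:ld ; no-port MEM/MEM
t=7 i10:st ; no-port MEM/BR
t=8 i11:blt ; no-port BR/BR
t=9 i12:bne ; tail

PAIRS = 3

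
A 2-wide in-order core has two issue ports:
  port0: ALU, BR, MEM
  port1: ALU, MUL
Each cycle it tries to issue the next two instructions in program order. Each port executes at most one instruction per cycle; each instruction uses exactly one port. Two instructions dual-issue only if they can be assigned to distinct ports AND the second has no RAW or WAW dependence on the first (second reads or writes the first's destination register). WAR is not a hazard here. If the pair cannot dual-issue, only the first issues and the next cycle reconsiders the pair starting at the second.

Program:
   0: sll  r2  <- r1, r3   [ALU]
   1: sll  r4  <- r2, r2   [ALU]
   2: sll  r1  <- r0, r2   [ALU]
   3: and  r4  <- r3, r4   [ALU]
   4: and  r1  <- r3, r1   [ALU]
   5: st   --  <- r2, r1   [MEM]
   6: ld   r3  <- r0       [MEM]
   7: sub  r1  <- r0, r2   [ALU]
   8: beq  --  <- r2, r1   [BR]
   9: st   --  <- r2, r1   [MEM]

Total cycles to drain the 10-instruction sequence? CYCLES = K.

0. sll.ALU @i0  | RAW r2
1. sll.ALU sll.ALU @i1,i2  | pair
2. and.ALU and.ALU @i3,i4  | pair
3. st.MEM @i5  | no-port MEM/MEM
4. ld.MEM sub.ALU @i6,i7  | pair
5. beq.BR @i8  | no-port BR/MEM
6. st.MEM @i9  | tail

CYCLES = 7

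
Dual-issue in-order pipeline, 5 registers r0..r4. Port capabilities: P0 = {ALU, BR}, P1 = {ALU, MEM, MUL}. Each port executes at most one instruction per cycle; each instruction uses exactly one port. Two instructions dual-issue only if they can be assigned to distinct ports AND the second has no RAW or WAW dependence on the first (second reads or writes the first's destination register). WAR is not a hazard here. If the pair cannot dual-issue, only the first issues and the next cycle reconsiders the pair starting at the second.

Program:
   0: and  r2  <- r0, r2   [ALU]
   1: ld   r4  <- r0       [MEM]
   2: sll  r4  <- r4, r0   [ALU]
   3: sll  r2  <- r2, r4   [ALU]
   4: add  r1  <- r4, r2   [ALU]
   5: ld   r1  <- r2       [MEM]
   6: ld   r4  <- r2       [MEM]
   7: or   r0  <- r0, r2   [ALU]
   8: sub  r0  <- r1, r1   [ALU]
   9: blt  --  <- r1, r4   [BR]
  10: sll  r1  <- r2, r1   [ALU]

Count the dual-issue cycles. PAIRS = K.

PAIRS = 3

#0 head=0: and.ALU ld.MEM i0/i1 dual
#1 head=2: sll.ALU i2 RAW r4
#2 head=3: sll.ALU i3 RAW r2
#3 head=4: add.ALU i4 WAW r1
#4 head=5: ld.MEM i5 no-port MEM/MEM
#5 head=6: ld.MEM or.ALU i6/i7 dual
#6 head=8: sub.ALU blt.BR i8/i9 dual
#7 head=10: sll.ALU i10 tail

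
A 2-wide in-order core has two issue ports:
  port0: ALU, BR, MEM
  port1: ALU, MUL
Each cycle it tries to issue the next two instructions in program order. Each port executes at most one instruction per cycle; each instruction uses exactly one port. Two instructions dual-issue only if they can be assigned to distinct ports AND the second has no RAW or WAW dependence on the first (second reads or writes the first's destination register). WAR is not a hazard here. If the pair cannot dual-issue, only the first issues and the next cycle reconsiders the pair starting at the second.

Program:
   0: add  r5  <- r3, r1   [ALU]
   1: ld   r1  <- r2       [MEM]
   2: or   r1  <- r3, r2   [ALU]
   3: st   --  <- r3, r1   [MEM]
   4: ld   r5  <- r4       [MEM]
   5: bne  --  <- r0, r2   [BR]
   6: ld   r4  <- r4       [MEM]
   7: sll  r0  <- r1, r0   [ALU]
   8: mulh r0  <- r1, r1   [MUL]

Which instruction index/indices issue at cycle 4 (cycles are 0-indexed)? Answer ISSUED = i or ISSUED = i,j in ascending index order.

t=0 i0&i1:add.ALU+ld.MEM ; 2-wide
t=1 i2:or.ALU ; RAW r1
t=2 i3:st.MEM ; no-port MEM/MEM
t=3 i4:ld.MEM ; no-port MEM/BR
t=4 i5:bne.BR ; no-port BR/MEM
t=5 i6&i7:ld.MEM+sll.ALU ; 2-wide
t=6 i8:mulh.MUL ; tail

ISSUED = 5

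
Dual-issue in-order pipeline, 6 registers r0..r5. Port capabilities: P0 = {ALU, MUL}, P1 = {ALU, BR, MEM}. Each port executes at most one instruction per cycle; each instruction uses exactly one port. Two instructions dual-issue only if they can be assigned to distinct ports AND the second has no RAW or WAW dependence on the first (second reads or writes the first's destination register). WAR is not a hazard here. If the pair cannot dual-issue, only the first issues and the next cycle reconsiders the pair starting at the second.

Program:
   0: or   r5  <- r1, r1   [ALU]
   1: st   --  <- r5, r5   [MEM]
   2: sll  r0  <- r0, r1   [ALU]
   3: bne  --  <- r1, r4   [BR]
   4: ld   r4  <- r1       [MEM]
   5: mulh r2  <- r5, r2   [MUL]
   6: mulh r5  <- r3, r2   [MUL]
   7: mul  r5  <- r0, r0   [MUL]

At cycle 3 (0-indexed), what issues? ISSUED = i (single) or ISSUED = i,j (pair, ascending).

[0] i0  or.ALU  -- RAW r5
[1] i1/i2  st.MEM/sll.ALU  -- dual
[2] i3  bne.BR  -- no-port BR/MEM
[3] i4/i5  ld.MEM/mulh.MUL  -- dual
[4] i6  mulh.MUL  -- no-port MUL/MUL
[5] i7  mul.MUL  -- tail

ISSUED = 4,5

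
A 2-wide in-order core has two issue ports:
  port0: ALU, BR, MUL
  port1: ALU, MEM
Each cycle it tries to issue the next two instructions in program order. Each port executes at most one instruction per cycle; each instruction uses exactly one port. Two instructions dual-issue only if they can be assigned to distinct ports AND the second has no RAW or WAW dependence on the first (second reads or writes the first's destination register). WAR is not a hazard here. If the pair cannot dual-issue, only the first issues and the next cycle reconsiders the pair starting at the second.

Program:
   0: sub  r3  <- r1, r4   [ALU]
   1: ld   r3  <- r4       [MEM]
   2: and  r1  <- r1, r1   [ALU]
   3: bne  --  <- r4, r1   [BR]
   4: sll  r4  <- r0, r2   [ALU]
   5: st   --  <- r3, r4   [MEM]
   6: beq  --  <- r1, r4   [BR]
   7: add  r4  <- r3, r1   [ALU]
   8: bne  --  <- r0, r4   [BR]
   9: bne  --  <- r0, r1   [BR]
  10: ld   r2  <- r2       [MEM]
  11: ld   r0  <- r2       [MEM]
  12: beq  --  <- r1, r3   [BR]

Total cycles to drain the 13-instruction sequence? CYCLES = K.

t=0 i0:sub ; WAW r3
t=1 i1+i2:ld;and ; pair
t=2 i3+i4:bne;sll ; pair
t=3 i5+i6:st;beq ; pair
t=4 i7:add ; RAW r4
t=5 i8:bne ; no-port BR/BR
t=6 i9+i10:bne;ld ; pair
t=7 i11+i12:ld;beq ; pair

CYCLES = 8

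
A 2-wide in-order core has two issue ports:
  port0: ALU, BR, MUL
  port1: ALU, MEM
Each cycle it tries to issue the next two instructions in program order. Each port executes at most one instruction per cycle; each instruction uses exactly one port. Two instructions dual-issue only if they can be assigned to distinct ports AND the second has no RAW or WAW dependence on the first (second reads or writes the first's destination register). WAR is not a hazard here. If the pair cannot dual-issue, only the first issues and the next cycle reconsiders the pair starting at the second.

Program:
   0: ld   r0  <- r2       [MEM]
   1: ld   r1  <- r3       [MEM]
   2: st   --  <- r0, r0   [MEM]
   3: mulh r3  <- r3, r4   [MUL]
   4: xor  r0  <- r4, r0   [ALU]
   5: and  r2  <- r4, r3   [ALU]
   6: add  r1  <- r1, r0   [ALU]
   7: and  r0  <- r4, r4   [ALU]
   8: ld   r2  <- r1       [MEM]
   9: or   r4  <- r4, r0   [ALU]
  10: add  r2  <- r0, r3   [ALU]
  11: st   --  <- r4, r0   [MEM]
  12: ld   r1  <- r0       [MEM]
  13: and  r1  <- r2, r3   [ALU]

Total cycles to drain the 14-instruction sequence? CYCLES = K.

c0: i0 ld.MEM  no-port MEM/MEM
c1: i1 ld.MEM  no-port MEM/MEM
c2: i2/i3 st.MEM;mulh.MUL  2-wide
c3: i4/i5 xor.ALU;and.ALU  2-wide
c4: i6/i7 add.ALU;and.ALU  2-wide
c5: i8/i9 ld.MEM;or.ALU  2-wide
c6: i10/i11 add.ALU;st.MEM  2-wide
c7: i12 ld.MEM  WAW r1
c8: i13 and.ALU  tail

CYCLES = 9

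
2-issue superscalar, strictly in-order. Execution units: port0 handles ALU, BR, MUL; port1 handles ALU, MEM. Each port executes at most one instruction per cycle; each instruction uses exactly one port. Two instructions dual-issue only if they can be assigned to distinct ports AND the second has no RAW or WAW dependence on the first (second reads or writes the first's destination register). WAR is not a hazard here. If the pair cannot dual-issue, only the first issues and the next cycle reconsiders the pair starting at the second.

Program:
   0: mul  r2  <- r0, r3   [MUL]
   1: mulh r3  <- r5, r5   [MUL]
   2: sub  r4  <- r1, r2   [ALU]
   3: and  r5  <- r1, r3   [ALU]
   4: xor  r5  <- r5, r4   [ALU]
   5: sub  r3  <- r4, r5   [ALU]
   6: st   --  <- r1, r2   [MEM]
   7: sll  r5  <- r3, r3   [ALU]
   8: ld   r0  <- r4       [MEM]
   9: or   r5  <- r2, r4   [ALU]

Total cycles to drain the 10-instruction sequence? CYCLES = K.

CYCLES = 7

0. mul.MUL @i0  | no-port MUL/MUL
1. mulh.MUL;sub.ALU @i1+i2  | 2-wide
2. and.ALU @i3  | RAW+WAW r5
3. xor.ALU @i4  | RAW r5
4. sub.ALU;st.MEM @i5+i6  | 2-wide
5. sll.ALU;ld.MEM @i7+i8  | 2-wide
6. or.ALU @i9  | tail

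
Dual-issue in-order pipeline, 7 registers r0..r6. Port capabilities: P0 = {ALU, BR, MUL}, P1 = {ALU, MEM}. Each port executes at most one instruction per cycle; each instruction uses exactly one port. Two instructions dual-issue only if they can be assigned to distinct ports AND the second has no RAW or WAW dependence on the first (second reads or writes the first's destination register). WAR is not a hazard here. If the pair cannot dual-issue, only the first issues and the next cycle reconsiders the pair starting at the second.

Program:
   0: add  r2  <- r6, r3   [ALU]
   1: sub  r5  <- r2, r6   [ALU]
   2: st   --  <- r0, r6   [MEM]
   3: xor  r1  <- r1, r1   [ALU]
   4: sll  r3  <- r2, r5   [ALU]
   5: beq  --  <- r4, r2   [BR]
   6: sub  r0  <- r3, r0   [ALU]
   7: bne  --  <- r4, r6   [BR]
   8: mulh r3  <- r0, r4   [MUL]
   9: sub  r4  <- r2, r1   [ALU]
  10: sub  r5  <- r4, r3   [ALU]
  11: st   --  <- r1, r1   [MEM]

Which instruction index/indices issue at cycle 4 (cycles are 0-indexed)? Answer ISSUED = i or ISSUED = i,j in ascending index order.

#0 head=0: add.ALU i0 RAW r2
#1 head=1: sub.ALU/st.MEM i1,i2 pair
#2 head=3: xor.ALU/sll.ALU i3,i4 pair
#3 head=5: beq.BR/sub.ALU i5,i6 pair
#4 head=7: bne.BR i7 no-port BR/MUL
#5 head=8: mulh.MUL/sub.ALU i8,i9 pair
#6 head=10: sub.ALU/st.MEM i10,i11 pair

ISSUED = 7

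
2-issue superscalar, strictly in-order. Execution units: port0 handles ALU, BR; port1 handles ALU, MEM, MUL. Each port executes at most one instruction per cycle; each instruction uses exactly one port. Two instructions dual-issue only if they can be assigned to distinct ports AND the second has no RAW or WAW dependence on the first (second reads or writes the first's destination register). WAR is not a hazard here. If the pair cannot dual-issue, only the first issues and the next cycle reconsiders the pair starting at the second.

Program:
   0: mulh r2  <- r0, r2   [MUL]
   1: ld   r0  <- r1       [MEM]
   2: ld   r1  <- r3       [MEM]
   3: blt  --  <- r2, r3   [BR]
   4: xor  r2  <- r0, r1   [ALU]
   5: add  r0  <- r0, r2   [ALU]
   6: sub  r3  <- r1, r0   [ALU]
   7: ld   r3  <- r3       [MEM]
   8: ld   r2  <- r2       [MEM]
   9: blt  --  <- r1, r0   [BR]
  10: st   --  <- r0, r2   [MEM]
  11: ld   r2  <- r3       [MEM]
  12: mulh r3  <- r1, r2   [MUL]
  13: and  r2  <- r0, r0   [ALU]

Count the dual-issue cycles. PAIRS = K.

PAIRS = 3

c0: i0 mulh  no-port MUL/MEM
c1: i1 ld  no-port MEM/MEM
c2: i2/i3 ld+blt  2-wide
c3: i4 xor  RAW r2
c4: i5 add  RAW r0
c5: i6 sub  RAW+WAW r3
c6: i7 ld  no-port MEM/MEM
c7: i8/i9 ld+blt  2-wide
c8: i10 st  no-port MEM/MEM
c9: i11 ld  no-port MEM/MUL
c10: i12/i13 mulh+and  2-wide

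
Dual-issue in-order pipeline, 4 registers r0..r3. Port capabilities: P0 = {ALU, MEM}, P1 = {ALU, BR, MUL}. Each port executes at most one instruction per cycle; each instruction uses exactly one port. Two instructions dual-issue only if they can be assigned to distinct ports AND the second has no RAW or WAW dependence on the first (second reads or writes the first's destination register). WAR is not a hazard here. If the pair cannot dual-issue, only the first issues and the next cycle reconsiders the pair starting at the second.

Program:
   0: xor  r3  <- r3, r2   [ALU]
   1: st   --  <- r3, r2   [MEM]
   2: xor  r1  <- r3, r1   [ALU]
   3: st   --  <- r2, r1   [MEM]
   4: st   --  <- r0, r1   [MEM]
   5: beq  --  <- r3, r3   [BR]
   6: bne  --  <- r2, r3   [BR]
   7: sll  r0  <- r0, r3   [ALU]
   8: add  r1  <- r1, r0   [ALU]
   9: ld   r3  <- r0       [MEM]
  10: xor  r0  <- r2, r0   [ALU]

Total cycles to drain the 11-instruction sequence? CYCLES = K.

CYCLES = 7

c0: i0 xor  RAW r3
c1: i1&i2 st+xor  2-wide
c2: i3 st  no-port MEM/MEM
c3: i4&i5 st+beq  2-wide
c4: i6&i7 bne+sll  2-wide
c5: i8&i9 add+ld  2-wide
c6: i10 xor  tail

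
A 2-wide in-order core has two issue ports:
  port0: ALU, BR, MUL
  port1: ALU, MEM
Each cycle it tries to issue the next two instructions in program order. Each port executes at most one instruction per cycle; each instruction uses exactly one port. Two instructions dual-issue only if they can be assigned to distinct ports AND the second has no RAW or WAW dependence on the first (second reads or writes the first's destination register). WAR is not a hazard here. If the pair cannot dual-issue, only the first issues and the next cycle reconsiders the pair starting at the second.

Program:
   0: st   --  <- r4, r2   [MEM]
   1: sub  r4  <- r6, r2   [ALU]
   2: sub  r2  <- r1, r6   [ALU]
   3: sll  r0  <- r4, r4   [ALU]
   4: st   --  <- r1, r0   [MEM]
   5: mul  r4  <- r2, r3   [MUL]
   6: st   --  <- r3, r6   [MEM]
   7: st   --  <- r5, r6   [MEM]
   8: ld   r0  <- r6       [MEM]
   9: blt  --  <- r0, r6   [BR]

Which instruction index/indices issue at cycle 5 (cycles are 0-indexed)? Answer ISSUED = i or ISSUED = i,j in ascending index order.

ISSUED = 8

[0] i0/i1  st;sub  -- 2-wide
[1] i2/i3  sub;sll  -- 2-wide
[2] i4/i5  st;mul  -- 2-wide
[3] i6  st  -- no-port MEM/MEM
[4] i7  st  -- no-port MEM/MEM
[5] i8  ld  -- RAW r0
[6] i9  blt  -- tail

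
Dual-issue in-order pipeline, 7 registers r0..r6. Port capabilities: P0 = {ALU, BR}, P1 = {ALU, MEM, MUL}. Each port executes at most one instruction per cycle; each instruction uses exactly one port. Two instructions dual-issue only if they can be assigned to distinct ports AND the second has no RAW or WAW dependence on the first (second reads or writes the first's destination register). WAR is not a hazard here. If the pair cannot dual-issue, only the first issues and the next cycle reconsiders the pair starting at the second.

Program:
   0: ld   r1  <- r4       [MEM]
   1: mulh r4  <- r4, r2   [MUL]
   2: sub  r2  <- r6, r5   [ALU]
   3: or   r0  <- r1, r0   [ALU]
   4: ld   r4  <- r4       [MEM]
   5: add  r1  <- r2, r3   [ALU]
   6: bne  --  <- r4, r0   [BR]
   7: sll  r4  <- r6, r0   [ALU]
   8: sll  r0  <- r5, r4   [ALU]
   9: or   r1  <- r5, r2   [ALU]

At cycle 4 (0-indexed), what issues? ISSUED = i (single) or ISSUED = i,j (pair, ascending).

ISSUED = 7

c0: i0 ld.MEM  no-port MEM/MUL
c1: i1+i2 mulh.MUL/sub.ALU  2-wide
c2: i3+i4 or.ALU/ld.MEM  2-wide
c3: i5+i6 add.ALU/bne.BR  2-wide
c4: i7 sll.ALU  RAW r4
c5: i8+i9 sll.ALU/or.ALU  2-wide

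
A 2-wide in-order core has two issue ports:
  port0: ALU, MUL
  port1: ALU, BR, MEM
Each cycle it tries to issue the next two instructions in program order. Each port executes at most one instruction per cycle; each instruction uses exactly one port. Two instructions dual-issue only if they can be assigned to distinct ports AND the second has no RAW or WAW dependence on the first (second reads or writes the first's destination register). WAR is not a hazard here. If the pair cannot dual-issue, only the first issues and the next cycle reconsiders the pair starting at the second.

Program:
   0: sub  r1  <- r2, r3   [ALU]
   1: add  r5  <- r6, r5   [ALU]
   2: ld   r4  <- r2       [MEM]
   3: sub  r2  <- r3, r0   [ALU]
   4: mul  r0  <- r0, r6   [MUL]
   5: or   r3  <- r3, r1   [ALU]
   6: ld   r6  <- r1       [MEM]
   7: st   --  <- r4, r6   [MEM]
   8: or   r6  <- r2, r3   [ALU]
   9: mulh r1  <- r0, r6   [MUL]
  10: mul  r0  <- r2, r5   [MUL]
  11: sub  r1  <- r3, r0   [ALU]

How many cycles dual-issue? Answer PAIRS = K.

[0] i0/i1  sub/add  -- pair
[1] i2/i3  ld/sub  -- pair
[2] i4/i5  mul/or  -- pair
[3] i6  ld  -- no-port MEM/MEM
[4] i7/i8  st/or  -- pair
[5] i9  mulh  -- no-port MUL/MUL
[6] i10  mul  -- RAW r0
[7] i11  sub  -- tail

PAIRS = 4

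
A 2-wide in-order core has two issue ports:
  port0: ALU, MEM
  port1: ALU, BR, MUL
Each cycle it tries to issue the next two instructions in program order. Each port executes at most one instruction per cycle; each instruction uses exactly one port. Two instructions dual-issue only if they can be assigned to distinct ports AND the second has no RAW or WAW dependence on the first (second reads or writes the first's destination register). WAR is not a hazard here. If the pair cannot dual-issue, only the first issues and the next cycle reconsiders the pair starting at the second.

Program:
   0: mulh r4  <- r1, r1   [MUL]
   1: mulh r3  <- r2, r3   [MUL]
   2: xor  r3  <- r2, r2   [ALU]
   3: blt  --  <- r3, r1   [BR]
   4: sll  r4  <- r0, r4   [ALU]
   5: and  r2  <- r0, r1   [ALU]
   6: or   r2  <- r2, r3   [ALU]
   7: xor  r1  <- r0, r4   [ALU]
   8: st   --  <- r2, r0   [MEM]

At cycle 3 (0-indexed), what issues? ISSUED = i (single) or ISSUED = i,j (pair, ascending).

c0: i0 mulh  no-port MUL/MUL
c1: i1 mulh  WAW r3
c2: i2 xor  RAW r3
c3: i3,i4 blt/sll  2-wide
c4: i5 and  RAW+WAW r2
c5: i6,i7 or/xor  2-wide
c6: i8 st  tail

ISSUED = 3,4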